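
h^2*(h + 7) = h^3 + 7*h^2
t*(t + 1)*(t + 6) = t^3 + 7*t^2 + 6*t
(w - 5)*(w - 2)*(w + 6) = w^3 - w^2 - 32*w + 60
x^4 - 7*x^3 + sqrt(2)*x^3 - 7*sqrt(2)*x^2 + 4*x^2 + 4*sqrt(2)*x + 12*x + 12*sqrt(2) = (x - 6)*(x - 2)*(x + 1)*(x + sqrt(2))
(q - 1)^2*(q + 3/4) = q^3 - 5*q^2/4 - q/2 + 3/4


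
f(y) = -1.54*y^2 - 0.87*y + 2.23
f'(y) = -3.08*y - 0.87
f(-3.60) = -14.60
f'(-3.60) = 10.22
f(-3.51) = -13.69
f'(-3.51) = 9.94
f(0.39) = 1.66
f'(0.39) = -2.07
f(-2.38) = -4.42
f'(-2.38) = 6.46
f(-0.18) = 2.34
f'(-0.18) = -0.32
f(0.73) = 0.77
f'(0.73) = -3.12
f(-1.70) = -0.74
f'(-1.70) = 4.37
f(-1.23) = 0.97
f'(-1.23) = 2.92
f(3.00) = -14.24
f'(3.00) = -10.11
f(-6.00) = -47.99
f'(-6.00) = 17.61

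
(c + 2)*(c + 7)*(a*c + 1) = a*c^3 + 9*a*c^2 + 14*a*c + c^2 + 9*c + 14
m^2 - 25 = (m - 5)*(m + 5)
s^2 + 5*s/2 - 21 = (s - 7/2)*(s + 6)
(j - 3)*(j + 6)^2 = j^3 + 9*j^2 - 108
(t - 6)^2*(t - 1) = t^3 - 13*t^2 + 48*t - 36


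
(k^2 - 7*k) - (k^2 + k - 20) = 20 - 8*k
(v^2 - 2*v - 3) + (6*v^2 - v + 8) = 7*v^2 - 3*v + 5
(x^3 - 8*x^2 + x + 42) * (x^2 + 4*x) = x^5 - 4*x^4 - 31*x^3 + 46*x^2 + 168*x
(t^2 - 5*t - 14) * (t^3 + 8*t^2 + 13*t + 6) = t^5 + 3*t^4 - 41*t^3 - 171*t^2 - 212*t - 84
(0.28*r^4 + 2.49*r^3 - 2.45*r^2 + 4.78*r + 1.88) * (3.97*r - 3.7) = 1.1116*r^5 + 8.8493*r^4 - 18.9395*r^3 + 28.0416*r^2 - 10.2224*r - 6.956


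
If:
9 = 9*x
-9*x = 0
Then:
No Solution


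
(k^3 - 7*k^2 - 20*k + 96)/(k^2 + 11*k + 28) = (k^2 - 11*k + 24)/(k + 7)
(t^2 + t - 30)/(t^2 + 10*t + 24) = (t - 5)/(t + 4)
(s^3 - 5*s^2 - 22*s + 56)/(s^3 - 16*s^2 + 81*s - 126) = (s^2 + 2*s - 8)/(s^2 - 9*s + 18)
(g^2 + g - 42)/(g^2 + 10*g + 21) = (g - 6)/(g + 3)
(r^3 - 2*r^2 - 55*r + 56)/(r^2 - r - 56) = r - 1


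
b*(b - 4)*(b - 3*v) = b^3 - 3*b^2*v - 4*b^2 + 12*b*v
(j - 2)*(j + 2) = j^2 - 4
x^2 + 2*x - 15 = (x - 3)*(x + 5)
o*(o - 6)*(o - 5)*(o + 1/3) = o^4 - 32*o^3/3 + 79*o^2/3 + 10*o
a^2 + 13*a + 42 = (a + 6)*(a + 7)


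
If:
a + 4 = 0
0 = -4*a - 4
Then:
No Solution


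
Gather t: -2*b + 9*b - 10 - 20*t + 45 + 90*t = 7*b + 70*t + 35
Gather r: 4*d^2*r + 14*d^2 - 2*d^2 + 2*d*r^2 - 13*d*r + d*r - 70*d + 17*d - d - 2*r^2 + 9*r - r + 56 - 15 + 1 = 12*d^2 - 54*d + r^2*(2*d - 2) + r*(4*d^2 - 12*d + 8) + 42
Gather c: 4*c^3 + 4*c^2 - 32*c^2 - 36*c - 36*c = 4*c^3 - 28*c^2 - 72*c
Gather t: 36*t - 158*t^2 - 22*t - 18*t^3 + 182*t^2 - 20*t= -18*t^3 + 24*t^2 - 6*t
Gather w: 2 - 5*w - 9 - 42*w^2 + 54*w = -42*w^2 + 49*w - 7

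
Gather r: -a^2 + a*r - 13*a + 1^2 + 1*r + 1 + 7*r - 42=-a^2 - 13*a + r*(a + 8) - 40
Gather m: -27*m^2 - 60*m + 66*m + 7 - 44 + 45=-27*m^2 + 6*m + 8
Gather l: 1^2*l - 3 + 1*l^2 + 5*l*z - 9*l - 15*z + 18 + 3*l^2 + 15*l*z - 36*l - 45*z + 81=4*l^2 + l*(20*z - 44) - 60*z + 96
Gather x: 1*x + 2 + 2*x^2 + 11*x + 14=2*x^2 + 12*x + 16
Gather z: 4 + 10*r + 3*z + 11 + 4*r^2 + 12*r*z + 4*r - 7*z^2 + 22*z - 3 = 4*r^2 + 14*r - 7*z^2 + z*(12*r + 25) + 12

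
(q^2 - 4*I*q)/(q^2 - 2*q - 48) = q*(-q + 4*I)/(-q^2 + 2*q + 48)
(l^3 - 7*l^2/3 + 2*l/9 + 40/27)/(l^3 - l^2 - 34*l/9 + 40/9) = (l + 2/3)/(l + 2)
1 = 1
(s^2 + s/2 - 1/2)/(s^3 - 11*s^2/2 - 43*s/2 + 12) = (s + 1)/(s^2 - 5*s - 24)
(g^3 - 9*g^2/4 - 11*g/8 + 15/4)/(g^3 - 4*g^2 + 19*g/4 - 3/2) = (4*g + 5)/(2*(2*g - 1))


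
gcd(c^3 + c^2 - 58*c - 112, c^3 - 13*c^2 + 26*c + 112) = c^2 - 6*c - 16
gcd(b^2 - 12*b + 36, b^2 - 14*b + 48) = b - 6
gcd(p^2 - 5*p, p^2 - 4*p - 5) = p - 5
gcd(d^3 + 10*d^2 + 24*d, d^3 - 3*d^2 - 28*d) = d^2 + 4*d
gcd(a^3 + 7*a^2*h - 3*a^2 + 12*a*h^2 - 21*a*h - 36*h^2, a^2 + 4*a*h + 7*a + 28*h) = a + 4*h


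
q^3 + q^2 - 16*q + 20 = (q - 2)^2*(q + 5)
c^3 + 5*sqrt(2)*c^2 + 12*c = c*(c + 2*sqrt(2))*(c + 3*sqrt(2))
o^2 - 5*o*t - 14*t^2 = (o - 7*t)*(o + 2*t)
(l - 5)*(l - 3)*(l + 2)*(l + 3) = l^4 - 3*l^3 - 19*l^2 + 27*l + 90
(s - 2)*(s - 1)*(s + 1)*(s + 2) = s^4 - 5*s^2 + 4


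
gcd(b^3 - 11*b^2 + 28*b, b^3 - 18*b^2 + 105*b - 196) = b^2 - 11*b + 28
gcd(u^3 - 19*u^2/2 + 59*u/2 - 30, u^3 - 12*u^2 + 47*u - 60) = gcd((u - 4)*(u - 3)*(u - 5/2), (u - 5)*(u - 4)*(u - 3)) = u^2 - 7*u + 12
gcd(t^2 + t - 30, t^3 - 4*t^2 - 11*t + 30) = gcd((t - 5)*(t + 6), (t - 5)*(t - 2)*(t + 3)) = t - 5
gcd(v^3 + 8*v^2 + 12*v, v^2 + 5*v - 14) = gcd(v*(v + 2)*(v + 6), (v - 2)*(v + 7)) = 1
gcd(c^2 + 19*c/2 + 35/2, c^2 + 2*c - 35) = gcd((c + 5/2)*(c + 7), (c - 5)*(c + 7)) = c + 7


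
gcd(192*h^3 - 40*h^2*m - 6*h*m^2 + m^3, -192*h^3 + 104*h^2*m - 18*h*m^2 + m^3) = 32*h^2 - 12*h*m + m^2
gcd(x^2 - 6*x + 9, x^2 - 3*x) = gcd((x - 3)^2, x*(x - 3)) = x - 3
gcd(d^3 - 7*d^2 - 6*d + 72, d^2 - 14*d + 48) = d - 6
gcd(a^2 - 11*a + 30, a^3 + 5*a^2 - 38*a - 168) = a - 6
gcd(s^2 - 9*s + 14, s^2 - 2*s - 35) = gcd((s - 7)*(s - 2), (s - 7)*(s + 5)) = s - 7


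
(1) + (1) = 2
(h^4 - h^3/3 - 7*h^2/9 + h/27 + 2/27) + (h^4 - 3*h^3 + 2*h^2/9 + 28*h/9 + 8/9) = 2*h^4 - 10*h^3/3 - 5*h^2/9 + 85*h/27 + 26/27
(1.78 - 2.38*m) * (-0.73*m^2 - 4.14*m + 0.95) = 1.7374*m^3 + 8.5538*m^2 - 9.6302*m + 1.691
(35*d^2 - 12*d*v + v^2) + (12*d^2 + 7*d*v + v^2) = 47*d^2 - 5*d*v + 2*v^2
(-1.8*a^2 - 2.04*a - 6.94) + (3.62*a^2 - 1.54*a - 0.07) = 1.82*a^2 - 3.58*a - 7.01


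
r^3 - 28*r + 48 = (r - 4)*(r - 2)*(r + 6)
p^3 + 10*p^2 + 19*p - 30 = (p - 1)*(p + 5)*(p + 6)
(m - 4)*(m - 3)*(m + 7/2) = m^3 - 7*m^2/2 - 25*m/2 + 42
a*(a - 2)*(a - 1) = a^3 - 3*a^2 + 2*a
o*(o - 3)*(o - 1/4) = o^3 - 13*o^2/4 + 3*o/4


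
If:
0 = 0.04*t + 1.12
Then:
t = -28.00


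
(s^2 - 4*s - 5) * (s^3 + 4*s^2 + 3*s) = s^5 - 18*s^3 - 32*s^2 - 15*s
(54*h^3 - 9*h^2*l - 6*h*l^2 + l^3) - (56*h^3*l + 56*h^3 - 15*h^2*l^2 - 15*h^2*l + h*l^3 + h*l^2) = -56*h^3*l - 2*h^3 + 15*h^2*l^2 + 6*h^2*l - h*l^3 - 7*h*l^2 + l^3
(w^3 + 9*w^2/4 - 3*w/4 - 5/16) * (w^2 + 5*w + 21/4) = w^5 + 29*w^4/4 + 63*w^3/4 + 31*w^2/4 - 11*w/2 - 105/64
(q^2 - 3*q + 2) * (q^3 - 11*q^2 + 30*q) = q^5 - 14*q^4 + 65*q^3 - 112*q^2 + 60*q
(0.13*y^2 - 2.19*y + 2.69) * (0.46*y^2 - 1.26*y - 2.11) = 0.0598*y^4 - 1.1712*y^3 + 3.7225*y^2 + 1.2315*y - 5.6759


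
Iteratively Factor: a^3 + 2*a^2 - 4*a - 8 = (a + 2)*(a^2 - 4) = (a + 2)^2*(a - 2)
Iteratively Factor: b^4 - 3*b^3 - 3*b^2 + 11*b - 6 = (b + 2)*(b^3 - 5*b^2 + 7*b - 3) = (b - 3)*(b + 2)*(b^2 - 2*b + 1) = (b - 3)*(b - 1)*(b + 2)*(b - 1)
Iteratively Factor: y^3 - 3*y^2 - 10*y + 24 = (y - 4)*(y^2 + y - 6) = (y - 4)*(y + 3)*(y - 2)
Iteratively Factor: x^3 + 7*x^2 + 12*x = (x + 3)*(x^2 + 4*x) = x*(x + 3)*(x + 4)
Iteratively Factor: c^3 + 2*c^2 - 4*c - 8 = (c + 2)*(c^2 - 4) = (c + 2)^2*(c - 2)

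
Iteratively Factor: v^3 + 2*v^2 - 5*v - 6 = (v + 3)*(v^2 - v - 2) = (v - 2)*(v + 3)*(v + 1)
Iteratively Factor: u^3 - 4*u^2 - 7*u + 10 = (u + 2)*(u^2 - 6*u + 5) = (u - 1)*(u + 2)*(u - 5)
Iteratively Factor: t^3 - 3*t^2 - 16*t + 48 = (t - 4)*(t^2 + t - 12) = (t - 4)*(t - 3)*(t + 4)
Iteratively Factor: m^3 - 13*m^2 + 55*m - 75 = (m - 3)*(m^2 - 10*m + 25) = (m - 5)*(m - 3)*(m - 5)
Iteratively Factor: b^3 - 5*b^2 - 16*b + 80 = (b - 4)*(b^2 - b - 20) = (b - 4)*(b + 4)*(b - 5)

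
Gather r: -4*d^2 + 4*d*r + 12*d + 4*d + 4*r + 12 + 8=-4*d^2 + 16*d + r*(4*d + 4) + 20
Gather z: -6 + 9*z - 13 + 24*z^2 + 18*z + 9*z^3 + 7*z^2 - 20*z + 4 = 9*z^3 + 31*z^2 + 7*z - 15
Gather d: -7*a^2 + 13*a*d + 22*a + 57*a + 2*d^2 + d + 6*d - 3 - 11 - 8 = -7*a^2 + 79*a + 2*d^2 + d*(13*a + 7) - 22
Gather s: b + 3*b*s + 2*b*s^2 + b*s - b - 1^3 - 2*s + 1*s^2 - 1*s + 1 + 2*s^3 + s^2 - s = 2*s^3 + s^2*(2*b + 2) + s*(4*b - 4)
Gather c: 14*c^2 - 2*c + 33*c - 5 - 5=14*c^2 + 31*c - 10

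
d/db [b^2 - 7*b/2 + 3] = 2*b - 7/2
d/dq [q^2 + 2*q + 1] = 2*q + 2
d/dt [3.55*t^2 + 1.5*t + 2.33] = 7.1*t + 1.5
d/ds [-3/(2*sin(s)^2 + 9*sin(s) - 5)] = 3*(4*sin(s) + 9)*cos(s)/(2*sin(s)^2 + 9*sin(s) - 5)^2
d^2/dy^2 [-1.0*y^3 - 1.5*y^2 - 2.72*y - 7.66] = -6.0*y - 3.0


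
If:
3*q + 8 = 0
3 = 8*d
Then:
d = 3/8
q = -8/3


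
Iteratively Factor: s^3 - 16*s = (s + 4)*(s^2 - 4*s) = s*(s + 4)*(s - 4)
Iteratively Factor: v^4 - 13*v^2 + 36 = (v - 3)*(v^3 + 3*v^2 - 4*v - 12) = (v - 3)*(v + 3)*(v^2 - 4) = (v - 3)*(v - 2)*(v + 3)*(v + 2)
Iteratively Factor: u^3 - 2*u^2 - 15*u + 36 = (u - 3)*(u^2 + u - 12) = (u - 3)*(u + 4)*(u - 3)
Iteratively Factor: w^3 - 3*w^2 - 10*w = (w)*(w^2 - 3*w - 10) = w*(w - 5)*(w + 2)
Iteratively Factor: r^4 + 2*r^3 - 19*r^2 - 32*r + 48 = (r - 1)*(r^3 + 3*r^2 - 16*r - 48) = (r - 4)*(r - 1)*(r^2 + 7*r + 12) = (r - 4)*(r - 1)*(r + 4)*(r + 3)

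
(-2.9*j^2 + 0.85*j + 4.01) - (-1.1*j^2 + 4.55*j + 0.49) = -1.8*j^2 - 3.7*j + 3.52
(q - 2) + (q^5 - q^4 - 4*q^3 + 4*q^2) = q^5 - q^4 - 4*q^3 + 4*q^2 + q - 2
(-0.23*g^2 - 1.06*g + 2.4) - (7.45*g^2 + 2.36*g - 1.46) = -7.68*g^2 - 3.42*g + 3.86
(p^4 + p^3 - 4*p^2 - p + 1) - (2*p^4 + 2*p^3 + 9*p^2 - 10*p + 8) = -p^4 - p^3 - 13*p^2 + 9*p - 7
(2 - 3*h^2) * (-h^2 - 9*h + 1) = 3*h^4 + 27*h^3 - 5*h^2 - 18*h + 2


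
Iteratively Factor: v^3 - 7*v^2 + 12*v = (v)*(v^2 - 7*v + 12) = v*(v - 3)*(v - 4)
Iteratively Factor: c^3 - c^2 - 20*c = (c - 5)*(c^2 + 4*c) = (c - 5)*(c + 4)*(c)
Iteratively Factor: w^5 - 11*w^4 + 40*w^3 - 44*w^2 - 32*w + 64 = (w - 2)*(w^4 - 9*w^3 + 22*w^2 - 32) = (w - 2)^2*(w^3 - 7*w^2 + 8*w + 16) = (w - 4)*(w - 2)^2*(w^2 - 3*w - 4) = (w - 4)^2*(w - 2)^2*(w + 1)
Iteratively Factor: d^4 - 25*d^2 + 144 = (d + 4)*(d^3 - 4*d^2 - 9*d + 36) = (d - 4)*(d + 4)*(d^2 - 9) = (d - 4)*(d - 3)*(d + 4)*(d + 3)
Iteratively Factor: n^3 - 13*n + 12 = (n - 1)*(n^2 + n - 12) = (n - 1)*(n + 4)*(n - 3)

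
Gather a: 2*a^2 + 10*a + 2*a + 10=2*a^2 + 12*a + 10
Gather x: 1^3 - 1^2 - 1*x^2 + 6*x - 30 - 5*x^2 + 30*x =-6*x^2 + 36*x - 30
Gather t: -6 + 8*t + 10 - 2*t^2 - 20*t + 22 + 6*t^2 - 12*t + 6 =4*t^2 - 24*t + 32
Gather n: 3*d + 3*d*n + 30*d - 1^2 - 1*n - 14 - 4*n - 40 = 33*d + n*(3*d - 5) - 55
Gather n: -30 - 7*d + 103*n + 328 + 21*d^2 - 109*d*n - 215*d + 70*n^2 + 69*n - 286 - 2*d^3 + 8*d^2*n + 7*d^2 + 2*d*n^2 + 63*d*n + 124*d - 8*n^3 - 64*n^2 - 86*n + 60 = -2*d^3 + 28*d^2 - 98*d - 8*n^3 + n^2*(2*d + 6) + n*(8*d^2 - 46*d + 86) + 72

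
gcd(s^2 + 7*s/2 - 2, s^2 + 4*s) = s + 4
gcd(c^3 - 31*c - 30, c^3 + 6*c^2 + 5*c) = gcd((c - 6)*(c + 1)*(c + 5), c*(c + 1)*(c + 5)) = c^2 + 6*c + 5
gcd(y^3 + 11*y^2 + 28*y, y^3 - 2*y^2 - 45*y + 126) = y + 7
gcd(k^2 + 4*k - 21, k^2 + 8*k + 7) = k + 7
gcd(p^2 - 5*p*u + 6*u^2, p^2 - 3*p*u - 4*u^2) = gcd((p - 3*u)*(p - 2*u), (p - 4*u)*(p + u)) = 1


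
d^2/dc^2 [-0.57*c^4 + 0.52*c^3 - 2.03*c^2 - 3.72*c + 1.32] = -6.84*c^2 + 3.12*c - 4.06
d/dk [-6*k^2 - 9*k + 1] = -12*k - 9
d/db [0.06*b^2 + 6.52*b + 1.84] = 0.12*b + 6.52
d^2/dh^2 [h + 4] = 0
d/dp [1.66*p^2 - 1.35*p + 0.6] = 3.32*p - 1.35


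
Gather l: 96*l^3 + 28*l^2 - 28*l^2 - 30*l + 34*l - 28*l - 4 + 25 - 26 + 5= 96*l^3 - 24*l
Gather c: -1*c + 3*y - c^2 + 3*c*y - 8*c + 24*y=-c^2 + c*(3*y - 9) + 27*y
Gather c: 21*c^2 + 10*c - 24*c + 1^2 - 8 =21*c^2 - 14*c - 7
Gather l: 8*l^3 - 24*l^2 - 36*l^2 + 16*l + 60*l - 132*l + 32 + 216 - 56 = 8*l^3 - 60*l^2 - 56*l + 192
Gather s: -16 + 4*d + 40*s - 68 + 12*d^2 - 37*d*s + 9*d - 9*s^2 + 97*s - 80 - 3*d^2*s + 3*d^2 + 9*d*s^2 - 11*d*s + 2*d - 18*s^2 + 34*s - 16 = 15*d^2 + 15*d + s^2*(9*d - 27) + s*(-3*d^2 - 48*d + 171) - 180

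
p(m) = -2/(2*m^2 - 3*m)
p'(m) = -2*(3 - 4*m)/(2*m^2 - 3*m)^2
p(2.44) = -0.44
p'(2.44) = 0.64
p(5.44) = -0.05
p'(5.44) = 0.02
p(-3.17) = -0.07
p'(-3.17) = -0.04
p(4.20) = -0.09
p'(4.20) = 0.05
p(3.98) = -0.10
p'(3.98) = 0.07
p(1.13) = 2.39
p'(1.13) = 4.35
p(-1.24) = -0.29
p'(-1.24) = -0.34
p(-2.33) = -0.11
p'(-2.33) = -0.08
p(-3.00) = -0.07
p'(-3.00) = -0.04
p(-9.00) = -0.01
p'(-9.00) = 0.00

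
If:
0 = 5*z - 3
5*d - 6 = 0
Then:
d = 6/5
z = 3/5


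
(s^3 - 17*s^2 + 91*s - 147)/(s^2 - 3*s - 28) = (s^2 - 10*s + 21)/(s + 4)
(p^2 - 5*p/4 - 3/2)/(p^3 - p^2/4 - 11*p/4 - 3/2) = 1/(p + 1)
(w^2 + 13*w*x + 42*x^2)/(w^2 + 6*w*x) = (w + 7*x)/w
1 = 1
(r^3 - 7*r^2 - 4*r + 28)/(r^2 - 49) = (r^2 - 4)/(r + 7)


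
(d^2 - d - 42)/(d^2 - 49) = (d + 6)/(d + 7)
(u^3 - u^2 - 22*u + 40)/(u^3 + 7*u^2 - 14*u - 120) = (u - 2)/(u + 6)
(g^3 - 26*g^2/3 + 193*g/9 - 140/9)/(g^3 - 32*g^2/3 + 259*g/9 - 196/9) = (g - 5)/(g - 7)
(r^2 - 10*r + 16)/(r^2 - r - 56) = (r - 2)/(r + 7)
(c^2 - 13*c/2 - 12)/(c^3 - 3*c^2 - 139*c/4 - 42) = 2/(2*c + 7)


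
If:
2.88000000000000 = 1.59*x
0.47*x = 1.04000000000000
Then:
No Solution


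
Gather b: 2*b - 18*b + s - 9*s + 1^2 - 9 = -16*b - 8*s - 8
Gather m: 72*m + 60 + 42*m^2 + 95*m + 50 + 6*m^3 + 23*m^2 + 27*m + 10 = 6*m^3 + 65*m^2 + 194*m + 120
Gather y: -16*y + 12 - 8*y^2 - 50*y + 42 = -8*y^2 - 66*y + 54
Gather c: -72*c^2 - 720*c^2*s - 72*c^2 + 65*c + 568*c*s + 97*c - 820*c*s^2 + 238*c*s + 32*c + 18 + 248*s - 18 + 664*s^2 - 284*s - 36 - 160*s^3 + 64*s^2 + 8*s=c^2*(-720*s - 144) + c*(-820*s^2 + 806*s + 194) - 160*s^3 + 728*s^2 - 28*s - 36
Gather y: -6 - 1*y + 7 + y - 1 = 0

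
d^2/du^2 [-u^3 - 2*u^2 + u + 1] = -6*u - 4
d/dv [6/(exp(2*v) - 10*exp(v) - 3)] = 12*(5 - exp(v))*exp(v)/(-exp(2*v) + 10*exp(v) + 3)^2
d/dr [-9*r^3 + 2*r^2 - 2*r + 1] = -27*r^2 + 4*r - 2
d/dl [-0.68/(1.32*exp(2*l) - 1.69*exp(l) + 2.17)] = (1.7952*exp(l) - 1.1492)*exp(l)/(1.32*exp(2*l) - 1.69*exp(l) + 2.17)^2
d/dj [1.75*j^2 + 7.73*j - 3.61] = 3.5*j + 7.73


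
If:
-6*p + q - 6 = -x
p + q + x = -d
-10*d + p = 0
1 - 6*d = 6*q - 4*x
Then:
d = -6/71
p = -60/71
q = 371/710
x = 289/710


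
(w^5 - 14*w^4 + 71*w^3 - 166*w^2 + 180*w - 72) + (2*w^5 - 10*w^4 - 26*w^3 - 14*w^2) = 3*w^5 - 24*w^4 + 45*w^3 - 180*w^2 + 180*w - 72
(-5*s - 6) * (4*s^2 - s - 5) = -20*s^3 - 19*s^2 + 31*s + 30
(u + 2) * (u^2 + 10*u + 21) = u^3 + 12*u^2 + 41*u + 42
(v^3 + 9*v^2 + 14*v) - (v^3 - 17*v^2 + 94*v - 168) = 26*v^2 - 80*v + 168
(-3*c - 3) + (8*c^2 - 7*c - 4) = 8*c^2 - 10*c - 7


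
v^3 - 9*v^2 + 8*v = v*(v - 8)*(v - 1)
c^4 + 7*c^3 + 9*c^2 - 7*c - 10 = (c - 1)*(c + 1)*(c + 2)*(c + 5)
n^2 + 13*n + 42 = (n + 6)*(n + 7)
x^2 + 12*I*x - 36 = (x + 6*I)^2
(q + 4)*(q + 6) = q^2 + 10*q + 24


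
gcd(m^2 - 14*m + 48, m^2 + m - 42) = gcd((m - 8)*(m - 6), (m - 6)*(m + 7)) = m - 6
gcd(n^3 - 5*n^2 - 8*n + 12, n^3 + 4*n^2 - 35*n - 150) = n - 6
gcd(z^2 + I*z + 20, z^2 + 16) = z - 4*I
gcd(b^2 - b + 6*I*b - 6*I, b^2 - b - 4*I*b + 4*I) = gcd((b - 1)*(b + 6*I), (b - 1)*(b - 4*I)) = b - 1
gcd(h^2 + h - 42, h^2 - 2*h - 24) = h - 6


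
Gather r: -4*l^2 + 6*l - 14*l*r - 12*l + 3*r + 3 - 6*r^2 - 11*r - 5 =-4*l^2 - 6*l - 6*r^2 + r*(-14*l - 8) - 2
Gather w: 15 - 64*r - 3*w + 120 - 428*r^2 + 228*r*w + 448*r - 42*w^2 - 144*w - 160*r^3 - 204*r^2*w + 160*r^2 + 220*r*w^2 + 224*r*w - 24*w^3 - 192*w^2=-160*r^3 - 268*r^2 + 384*r - 24*w^3 + w^2*(220*r - 234) + w*(-204*r^2 + 452*r - 147) + 135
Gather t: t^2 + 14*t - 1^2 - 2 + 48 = t^2 + 14*t + 45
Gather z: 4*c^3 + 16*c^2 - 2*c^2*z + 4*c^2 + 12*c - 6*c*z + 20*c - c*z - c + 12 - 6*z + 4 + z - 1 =4*c^3 + 20*c^2 + 31*c + z*(-2*c^2 - 7*c - 5) + 15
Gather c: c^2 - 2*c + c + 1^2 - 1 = c^2 - c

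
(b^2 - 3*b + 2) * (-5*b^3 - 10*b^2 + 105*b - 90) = -5*b^5 + 5*b^4 + 125*b^3 - 425*b^2 + 480*b - 180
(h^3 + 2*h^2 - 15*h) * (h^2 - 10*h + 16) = h^5 - 8*h^4 - 19*h^3 + 182*h^2 - 240*h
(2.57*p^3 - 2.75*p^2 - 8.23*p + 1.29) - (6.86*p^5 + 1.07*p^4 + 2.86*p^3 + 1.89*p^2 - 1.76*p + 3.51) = -6.86*p^5 - 1.07*p^4 - 0.29*p^3 - 4.64*p^2 - 6.47*p - 2.22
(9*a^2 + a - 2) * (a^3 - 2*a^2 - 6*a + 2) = 9*a^5 - 17*a^4 - 58*a^3 + 16*a^2 + 14*a - 4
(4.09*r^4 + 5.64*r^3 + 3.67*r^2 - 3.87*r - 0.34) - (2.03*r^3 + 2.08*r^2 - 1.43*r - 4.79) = 4.09*r^4 + 3.61*r^3 + 1.59*r^2 - 2.44*r + 4.45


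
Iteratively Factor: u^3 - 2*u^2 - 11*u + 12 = (u - 4)*(u^2 + 2*u - 3) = (u - 4)*(u - 1)*(u + 3)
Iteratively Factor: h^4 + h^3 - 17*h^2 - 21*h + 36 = (h + 3)*(h^3 - 2*h^2 - 11*h + 12) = (h + 3)^2*(h^2 - 5*h + 4) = (h - 4)*(h + 3)^2*(h - 1)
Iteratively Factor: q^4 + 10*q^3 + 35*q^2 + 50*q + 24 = (q + 2)*(q^3 + 8*q^2 + 19*q + 12) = (q + 1)*(q + 2)*(q^2 + 7*q + 12) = (q + 1)*(q + 2)*(q + 3)*(q + 4)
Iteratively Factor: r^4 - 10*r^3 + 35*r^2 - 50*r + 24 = (r - 2)*(r^3 - 8*r^2 + 19*r - 12) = (r - 2)*(r - 1)*(r^2 - 7*r + 12) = (r - 4)*(r - 2)*(r - 1)*(r - 3)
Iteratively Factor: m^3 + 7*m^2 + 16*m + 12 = (m + 3)*(m^2 + 4*m + 4) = (m + 2)*(m + 3)*(m + 2)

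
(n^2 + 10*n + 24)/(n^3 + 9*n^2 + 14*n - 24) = 1/(n - 1)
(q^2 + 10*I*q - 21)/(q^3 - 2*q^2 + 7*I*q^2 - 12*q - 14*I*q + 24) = (q + 7*I)/(q^2 + q*(-2 + 4*I) - 8*I)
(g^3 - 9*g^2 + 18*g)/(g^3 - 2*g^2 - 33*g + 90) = g*(g - 6)/(g^2 + g - 30)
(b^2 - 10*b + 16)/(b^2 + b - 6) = (b - 8)/(b + 3)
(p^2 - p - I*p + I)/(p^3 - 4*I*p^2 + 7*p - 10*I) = (p - 1)/(p^2 - 3*I*p + 10)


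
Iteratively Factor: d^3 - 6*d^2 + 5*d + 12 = (d + 1)*(d^2 - 7*d + 12) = (d - 4)*(d + 1)*(d - 3)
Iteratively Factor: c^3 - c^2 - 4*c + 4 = (c - 1)*(c^2 - 4) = (c - 1)*(c + 2)*(c - 2)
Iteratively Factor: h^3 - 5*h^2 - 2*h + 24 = (h + 2)*(h^2 - 7*h + 12) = (h - 3)*(h + 2)*(h - 4)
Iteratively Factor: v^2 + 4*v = (v)*(v + 4)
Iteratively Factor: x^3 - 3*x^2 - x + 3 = (x - 1)*(x^2 - 2*x - 3) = (x - 3)*(x - 1)*(x + 1)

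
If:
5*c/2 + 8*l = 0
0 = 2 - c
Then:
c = 2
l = -5/8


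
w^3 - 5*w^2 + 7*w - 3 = (w - 3)*(w - 1)^2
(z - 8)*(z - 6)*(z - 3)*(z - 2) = z^4 - 19*z^3 + 124*z^2 - 324*z + 288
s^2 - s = s*(s - 1)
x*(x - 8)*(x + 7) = x^3 - x^2 - 56*x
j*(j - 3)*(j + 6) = j^3 + 3*j^2 - 18*j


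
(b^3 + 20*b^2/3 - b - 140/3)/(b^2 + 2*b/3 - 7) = (b^2 + 9*b + 20)/(b + 3)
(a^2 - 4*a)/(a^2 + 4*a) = (a - 4)/(a + 4)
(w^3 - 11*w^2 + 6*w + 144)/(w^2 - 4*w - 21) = (w^2 - 14*w + 48)/(w - 7)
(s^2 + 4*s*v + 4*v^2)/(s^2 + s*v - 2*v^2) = (s + 2*v)/(s - v)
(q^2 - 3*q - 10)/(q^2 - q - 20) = (q + 2)/(q + 4)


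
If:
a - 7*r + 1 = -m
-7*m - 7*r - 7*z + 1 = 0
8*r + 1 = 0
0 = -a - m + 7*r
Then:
No Solution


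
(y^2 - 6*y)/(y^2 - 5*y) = (y - 6)/(y - 5)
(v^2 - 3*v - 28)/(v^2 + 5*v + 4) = (v - 7)/(v + 1)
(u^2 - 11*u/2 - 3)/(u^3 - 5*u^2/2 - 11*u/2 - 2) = (u - 6)/(u^2 - 3*u - 4)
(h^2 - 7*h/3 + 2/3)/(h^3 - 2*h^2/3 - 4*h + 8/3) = (3*h - 1)/(3*h^2 + 4*h - 4)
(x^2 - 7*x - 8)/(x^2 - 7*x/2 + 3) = 2*(x^2 - 7*x - 8)/(2*x^2 - 7*x + 6)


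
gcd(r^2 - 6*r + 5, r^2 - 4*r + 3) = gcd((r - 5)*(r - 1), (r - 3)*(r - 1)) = r - 1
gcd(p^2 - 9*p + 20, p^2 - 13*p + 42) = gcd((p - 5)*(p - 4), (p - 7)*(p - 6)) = 1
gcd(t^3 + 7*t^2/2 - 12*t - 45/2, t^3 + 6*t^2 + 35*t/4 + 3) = t + 3/2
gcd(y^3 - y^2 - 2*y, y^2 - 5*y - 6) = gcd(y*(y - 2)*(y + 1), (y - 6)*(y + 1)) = y + 1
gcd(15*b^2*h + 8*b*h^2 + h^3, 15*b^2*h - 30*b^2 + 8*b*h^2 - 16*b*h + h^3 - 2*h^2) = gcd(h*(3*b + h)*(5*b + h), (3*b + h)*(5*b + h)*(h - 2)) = 15*b^2 + 8*b*h + h^2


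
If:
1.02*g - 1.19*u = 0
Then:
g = 1.16666666666667*u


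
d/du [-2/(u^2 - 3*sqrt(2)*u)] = 2*(2*u - 3*sqrt(2))/(u^2*(u - 3*sqrt(2))^2)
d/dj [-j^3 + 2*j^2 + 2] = j*(4 - 3*j)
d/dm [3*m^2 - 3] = 6*m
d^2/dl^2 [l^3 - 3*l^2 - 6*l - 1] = 6*l - 6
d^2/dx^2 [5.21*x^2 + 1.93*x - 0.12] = 10.4200000000000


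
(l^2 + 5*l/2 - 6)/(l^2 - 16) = (l - 3/2)/(l - 4)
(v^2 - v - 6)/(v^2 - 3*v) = (v + 2)/v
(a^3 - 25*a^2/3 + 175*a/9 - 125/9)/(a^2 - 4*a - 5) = (9*a^2 - 30*a + 25)/(9*(a + 1))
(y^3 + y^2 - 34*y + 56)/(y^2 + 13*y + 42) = (y^2 - 6*y + 8)/(y + 6)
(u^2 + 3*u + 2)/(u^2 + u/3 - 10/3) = 3*(u + 1)/(3*u - 5)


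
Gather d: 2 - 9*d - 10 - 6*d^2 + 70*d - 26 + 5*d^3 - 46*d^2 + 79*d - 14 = 5*d^3 - 52*d^2 + 140*d - 48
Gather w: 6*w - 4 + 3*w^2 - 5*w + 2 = 3*w^2 + w - 2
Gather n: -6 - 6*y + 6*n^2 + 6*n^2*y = n^2*(6*y + 6) - 6*y - 6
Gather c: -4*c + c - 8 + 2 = -3*c - 6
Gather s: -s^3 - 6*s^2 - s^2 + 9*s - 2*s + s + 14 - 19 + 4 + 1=-s^3 - 7*s^2 + 8*s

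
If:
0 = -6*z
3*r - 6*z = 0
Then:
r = 0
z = 0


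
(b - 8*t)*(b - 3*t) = b^2 - 11*b*t + 24*t^2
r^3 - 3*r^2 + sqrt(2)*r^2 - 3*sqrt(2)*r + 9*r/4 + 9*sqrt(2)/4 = (r - 3/2)^2*(r + sqrt(2))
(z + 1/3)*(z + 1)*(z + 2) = z^3 + 10*z^2/3 + 3*z + 2/3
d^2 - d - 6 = (d - 3)*(d + 2)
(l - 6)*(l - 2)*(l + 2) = l^3 - 6*l^2 - 4*l + 24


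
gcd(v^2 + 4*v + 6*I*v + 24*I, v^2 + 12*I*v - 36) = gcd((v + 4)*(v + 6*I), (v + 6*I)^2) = v + 6*I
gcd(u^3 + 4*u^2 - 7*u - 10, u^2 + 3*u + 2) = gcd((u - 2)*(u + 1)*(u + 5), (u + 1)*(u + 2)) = u + 1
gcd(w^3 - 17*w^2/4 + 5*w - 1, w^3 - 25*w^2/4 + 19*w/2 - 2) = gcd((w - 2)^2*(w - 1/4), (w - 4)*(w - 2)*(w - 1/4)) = w^2 - 9*w/4 + 1/2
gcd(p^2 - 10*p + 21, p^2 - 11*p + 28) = p - 7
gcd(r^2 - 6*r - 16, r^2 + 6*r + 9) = 1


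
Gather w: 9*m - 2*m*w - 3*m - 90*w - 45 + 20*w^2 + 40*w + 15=6*m + 20*w^2 + w*(-2*m - 50) - 30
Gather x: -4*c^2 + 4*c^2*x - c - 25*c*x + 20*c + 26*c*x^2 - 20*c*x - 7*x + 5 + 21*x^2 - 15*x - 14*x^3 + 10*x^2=-4*c^2 + 19*c - 14*x^3 + x^2*(26*c + 31) + x*(4*c^2 - 45*c - 22) + 5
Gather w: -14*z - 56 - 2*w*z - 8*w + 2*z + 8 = w*(-2*z - 8) - 12*z - 48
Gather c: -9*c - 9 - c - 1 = -10*c - 10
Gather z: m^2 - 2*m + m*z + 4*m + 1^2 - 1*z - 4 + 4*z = m^2 + 2*m + z*(m + 3) - 3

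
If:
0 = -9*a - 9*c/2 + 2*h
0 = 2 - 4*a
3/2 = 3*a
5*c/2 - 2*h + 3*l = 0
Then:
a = 1/2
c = 3*l/2 - 9/4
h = 27*l/8 - 45/16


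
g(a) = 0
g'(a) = 0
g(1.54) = 0.00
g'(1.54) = 0.00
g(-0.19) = 0.00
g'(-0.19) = 0.00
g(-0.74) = 0.00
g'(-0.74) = 0.00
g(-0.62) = 0.00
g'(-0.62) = 0.00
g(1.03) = 0.00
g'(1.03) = 0.00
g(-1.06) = 0.00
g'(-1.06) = 0.00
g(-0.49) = 0.00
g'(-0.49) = 0.00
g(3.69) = 0.00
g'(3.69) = 0.00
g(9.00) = 0.00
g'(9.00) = 0.00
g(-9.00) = 0.00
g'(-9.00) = 0.00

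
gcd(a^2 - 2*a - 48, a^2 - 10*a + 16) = a - 8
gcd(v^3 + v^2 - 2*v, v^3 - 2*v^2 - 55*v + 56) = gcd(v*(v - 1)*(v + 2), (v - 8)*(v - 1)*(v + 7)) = v - 1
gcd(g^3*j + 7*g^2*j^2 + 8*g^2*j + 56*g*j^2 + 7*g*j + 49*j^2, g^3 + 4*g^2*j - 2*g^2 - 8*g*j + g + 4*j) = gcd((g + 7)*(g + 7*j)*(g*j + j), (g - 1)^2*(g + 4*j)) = 1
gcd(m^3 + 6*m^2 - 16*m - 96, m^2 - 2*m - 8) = m - 4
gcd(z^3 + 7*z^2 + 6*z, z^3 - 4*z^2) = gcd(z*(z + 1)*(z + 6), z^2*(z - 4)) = z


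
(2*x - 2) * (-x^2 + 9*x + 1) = -2*x^3 + 20*x^2 - 16*x - 2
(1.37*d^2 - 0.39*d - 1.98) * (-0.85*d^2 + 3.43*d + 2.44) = -1.1645*d^4 + 5.0306*d^3 + 3.6881*d^2 - 7.743*d - 4.8312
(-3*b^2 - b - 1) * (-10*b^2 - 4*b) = 30*b^4 + 22*b^3 + 14*b^2 + 4*b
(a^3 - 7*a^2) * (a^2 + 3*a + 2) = a^5 - 4*a^4 - 19*a^3 - 14*a^2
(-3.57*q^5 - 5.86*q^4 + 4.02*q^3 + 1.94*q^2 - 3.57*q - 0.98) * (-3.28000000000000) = 11.7096*q^5 + 19.2208*q^4 - 13.1856*q^3 - 6.3632*q^2 + 11.7096*q + 3.2144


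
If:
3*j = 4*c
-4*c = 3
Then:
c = -3/4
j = -1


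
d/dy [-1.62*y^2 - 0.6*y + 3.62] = -3.24*y - 0.6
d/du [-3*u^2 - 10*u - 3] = -6*u - 10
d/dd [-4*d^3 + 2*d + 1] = 2 - 12*d^2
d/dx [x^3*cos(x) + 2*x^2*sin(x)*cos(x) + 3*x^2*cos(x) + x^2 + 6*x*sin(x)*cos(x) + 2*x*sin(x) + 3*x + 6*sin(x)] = -x^3*sin(x) + 2*x^2*cos(2*x) + 3*sqrt(2)*x^2*cos(x + pi/4) + 2*x*sin(2*x) + 8*x*cos(x) + 6*x*cos(2*x) + 2*x + 2*sin(x) + 3*sin(2*x) + 6*cos(x) + 3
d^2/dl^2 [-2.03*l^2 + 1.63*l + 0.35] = -4.06000000000000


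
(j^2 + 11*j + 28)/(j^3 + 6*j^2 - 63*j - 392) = (j + 4)/(j^2 - j - 56)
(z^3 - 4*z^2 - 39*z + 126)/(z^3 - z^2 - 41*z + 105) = (z^2 - z - 42)/(z^2 + 2*z - 35)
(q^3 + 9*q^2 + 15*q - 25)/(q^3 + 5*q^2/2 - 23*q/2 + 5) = 2*(q^2 + 4*q - 5)/(2*q^2 - 5*q + 2)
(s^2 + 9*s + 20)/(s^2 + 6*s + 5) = (s + 4)/(s + 1)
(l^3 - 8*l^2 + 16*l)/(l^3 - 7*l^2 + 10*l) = (l^2 - 8*l + 16)/(l^2 - 7*l + 10)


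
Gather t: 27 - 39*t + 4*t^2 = 4*t^2 - 39*t + 27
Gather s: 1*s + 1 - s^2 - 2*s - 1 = -s^2 - s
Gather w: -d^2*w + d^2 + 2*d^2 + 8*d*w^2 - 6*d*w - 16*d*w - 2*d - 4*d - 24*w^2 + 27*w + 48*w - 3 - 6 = 3*d^2 - 6*d + w^2*(8*d - 24) + w*(-d^2 - 22*d + 75) - 9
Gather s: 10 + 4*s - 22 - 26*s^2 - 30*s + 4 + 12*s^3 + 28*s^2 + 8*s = 12*s^3 + 2*s^2 - 18*s - 8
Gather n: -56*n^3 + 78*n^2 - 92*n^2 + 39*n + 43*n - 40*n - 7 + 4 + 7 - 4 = -56*n^3 - 14*n^2 + 42*n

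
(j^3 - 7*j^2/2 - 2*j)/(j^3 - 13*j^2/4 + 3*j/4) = 2*(2*j^2 - 7*j - 4)/(4*j^2 - 13*j + 3)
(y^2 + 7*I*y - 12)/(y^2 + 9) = (y + 4*I)/(y - 3*I)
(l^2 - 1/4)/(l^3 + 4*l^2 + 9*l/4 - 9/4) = (2*l + 1)/(2*l^2 + 9*l + 9)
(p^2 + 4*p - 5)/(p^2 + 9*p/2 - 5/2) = 2*(p - 1)/(2*p - 1)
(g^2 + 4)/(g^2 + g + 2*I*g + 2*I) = (g - 2*I)/(g + 1)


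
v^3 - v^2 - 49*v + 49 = (v - 7)*(v - 1)*(v + 7)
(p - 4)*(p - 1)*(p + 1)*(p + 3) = p^4 - p^3 - 13*p^2 + p + 12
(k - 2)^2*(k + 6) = k^3 + 2*k^2 - 20*k + 24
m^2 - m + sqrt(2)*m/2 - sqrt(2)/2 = (m - 1)*(m + sqrt(2)/2)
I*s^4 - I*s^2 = s^2*(s + 1)*(I*s - I)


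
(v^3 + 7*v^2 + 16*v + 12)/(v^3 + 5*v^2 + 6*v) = (v + 2)/v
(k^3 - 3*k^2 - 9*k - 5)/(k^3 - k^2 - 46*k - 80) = (-k^3 + 3*k^2 + 9*k + 5)/(-k^3 + k^2 + 46*k + 80)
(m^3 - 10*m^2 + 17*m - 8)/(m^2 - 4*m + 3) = (m^2 - 9*m + 8)/(m - 3)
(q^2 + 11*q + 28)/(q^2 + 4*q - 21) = (q + 4)/(q - 3)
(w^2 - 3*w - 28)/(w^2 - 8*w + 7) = (w + 4)/(w - 1)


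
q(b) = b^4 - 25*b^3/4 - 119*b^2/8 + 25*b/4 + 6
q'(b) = 4*b^3 - 75*b^2/4 - 119*b/4 + 25/4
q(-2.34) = 19.99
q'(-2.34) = -78.05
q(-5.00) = 1009.12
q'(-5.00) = -813.75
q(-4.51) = 662.31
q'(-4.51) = -607.89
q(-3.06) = 114.35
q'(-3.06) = -192.89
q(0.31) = 6.33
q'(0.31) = -4.66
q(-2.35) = 20.78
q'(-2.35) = -79.30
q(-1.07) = -8.75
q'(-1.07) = 11.72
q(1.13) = -13.32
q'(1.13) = -45.54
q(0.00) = 6.00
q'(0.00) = 6.25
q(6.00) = -546.00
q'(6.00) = 16.75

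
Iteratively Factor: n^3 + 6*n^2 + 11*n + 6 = (n + 2)*(n^2 + 4*n + 3) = (n + 2)*(n + 3)*(n + 1)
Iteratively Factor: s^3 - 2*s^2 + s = (s - 1)*(s^2 - s) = (s - 1)^2*(s)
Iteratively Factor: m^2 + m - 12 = (m + 4)*(m - 3)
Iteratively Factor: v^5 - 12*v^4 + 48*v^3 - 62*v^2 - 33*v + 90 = (v - 2)*(v^4 - 10*v^3 + 28*v^2 - 6*v - 45) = (v - 3)*(v - 2)*(v^3 - 7*v^2 + 7*v + 15) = (v - 3)*(v - 2)*(v + 1)*(v^2 - 8*v + 15) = (v - 3)^2*(v - 2)*(v + 1)*(v - 5)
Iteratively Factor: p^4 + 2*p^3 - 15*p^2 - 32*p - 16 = (p + 4)*(p^3 - 2*p^2 - 7*p - 4) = (p + 1)*(p + 4)*(p^2 - 3*p - 4) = (p + 1)^2*(p + 4)*(p - 4)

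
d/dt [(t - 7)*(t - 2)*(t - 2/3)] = 3*t^2 - 58*t/3 + 20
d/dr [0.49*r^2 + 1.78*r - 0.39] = 0.98*r + 1.78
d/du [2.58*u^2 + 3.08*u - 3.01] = 5.16*u + 3.08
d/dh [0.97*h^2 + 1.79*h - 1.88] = 1.94*h + 1.79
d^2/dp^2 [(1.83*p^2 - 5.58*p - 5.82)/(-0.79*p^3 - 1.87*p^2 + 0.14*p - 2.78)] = (-2.284206*p^6 + 20.894868*p^5 + 91.83276*p^4 + 233.134332*p^3 + 28.272672*p^2 - 259.882488*p - 84.226032)/(0.493039*p^9 + 3.501201*p^8 + 8.025531*p^7 + 10.503265*p^6 + 23.219118*p^5 + 27.429294*p^4 + 13.94674*p^3 + 43.519788*p^2 - 3.245928*p + 21.484952)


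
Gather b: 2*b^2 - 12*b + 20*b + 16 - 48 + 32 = 2*b^2 + 8*b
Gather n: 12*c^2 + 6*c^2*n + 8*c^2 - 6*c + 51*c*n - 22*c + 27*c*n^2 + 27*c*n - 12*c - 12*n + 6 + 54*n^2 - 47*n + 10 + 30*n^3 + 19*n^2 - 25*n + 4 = 20*c^2 - 40*c + 30*n^3 + n^2*(27*c + 73) + n*(6*c^2 + 78*c - 84) + 20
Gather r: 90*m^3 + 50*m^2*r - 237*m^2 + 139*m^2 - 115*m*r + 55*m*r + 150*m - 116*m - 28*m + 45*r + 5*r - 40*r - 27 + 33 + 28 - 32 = 90*m^3 - 98*m^2 + 6*m + r*(50*m^2 - 60*m + 10) + 2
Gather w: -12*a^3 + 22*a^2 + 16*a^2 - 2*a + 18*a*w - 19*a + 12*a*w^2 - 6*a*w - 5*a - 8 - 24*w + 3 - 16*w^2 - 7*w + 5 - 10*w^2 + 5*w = -12*a^3 + 38*a^2 - 26*a + w^2*(12*a - 26) + w*(12*a - 26)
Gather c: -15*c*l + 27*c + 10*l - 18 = c*(27 - 15*l) + 10*l - 18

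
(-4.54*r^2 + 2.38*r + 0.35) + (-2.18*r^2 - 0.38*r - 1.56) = -6.72*r^2 + 2.0*r - 1.21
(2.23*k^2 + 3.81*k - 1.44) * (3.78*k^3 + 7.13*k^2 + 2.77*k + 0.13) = 8.4294*k^5 + 30.3017*k^4 + 27.8992*k^3 + 0.576400000000001*k^2 - 3.4935*k - 0.1872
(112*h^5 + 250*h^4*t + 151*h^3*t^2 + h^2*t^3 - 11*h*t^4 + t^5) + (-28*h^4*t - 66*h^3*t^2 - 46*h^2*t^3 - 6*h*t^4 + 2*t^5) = 112*h^5 + 222*h^4*t + 85*h^3*t^2 - 45*h^2*t^3 - 17*h*t^4 + 3*t^5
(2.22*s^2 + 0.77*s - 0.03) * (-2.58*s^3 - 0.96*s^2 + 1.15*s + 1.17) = -5.7276*s^5 - 4.1178*s^4 + 1.8912*s^3 + 3.5117*s^2 + 0.8664*s - 0.0351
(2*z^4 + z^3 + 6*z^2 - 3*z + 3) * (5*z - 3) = 10*z^5 - z^4 + 27*z^3 - 33*z^2 + 24*z - 9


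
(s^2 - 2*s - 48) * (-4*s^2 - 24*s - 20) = -4*s^4 - 16*s^3 + 220*s^2 + 1192*s + 960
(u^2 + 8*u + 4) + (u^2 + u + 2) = 2*u^2 + 9*u + 6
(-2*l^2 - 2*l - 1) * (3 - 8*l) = 16*l^3 + 10*l^2 + 2*l - 3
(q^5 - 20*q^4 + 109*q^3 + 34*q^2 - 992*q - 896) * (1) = q^5 - 20*q^4 + 109*q^3 + 34*q^2 - 992*q - 896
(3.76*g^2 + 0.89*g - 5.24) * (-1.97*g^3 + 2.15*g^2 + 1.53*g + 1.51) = -7.4072*g^5 + 6.3307*g^4 + 17.9891*g^3 - 4.2267*g^2 - 6.6733*g - 7.9124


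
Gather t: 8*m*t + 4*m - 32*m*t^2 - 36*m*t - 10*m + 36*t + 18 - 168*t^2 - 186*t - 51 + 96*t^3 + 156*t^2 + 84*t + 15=-6*m + 96*t^3 + t^2*(-32*m - 12) + t*(-28*m - 66) - 18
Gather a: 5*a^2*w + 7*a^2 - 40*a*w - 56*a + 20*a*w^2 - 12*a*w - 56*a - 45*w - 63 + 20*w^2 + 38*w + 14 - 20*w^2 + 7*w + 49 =a^2*(5*w + 7) + a*(20*w^2 - 52*w - 112)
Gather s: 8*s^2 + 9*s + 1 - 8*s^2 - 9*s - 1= 0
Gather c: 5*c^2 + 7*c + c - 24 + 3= 5*c^2 + 8*c - 21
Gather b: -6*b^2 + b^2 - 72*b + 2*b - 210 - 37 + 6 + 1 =-5*b^2 - 70*b - 240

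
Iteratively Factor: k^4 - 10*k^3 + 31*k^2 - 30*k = (k - 2)*(k^3 - 8*k^2 + 15*k) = (k - 3)*(k - 2)*(k^2 - 5*k) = (k - 5)*(k - 3)*(k - 2)*(k)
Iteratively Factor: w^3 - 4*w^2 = (w)*(w^2 - 4*w) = w^2*(w - 4)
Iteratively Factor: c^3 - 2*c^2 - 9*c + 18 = (c - 3)*(c^2 + c - 6) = (c - 3)*(c - 2)*(c + 3)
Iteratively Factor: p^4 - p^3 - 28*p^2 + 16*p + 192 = (p - 4)*(p^3 + 3*p^2 - 16*p - 48) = (p - 4)^2*(p^2 + 7*p + 12) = (p - 4)^2*(p + 3)*(p + 4)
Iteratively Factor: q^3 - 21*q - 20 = (q + 1)*(q^2 - q - 20) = (q + 1)*(q + 4)*(q - 5)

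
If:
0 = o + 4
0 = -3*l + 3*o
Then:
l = -4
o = -4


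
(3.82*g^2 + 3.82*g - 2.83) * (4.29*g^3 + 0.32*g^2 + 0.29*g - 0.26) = 16.3878*g^5 + 17.6102*g^4 - 9.8105*g^3 - 0.791*g^2 - 1.8139*g + 0.7358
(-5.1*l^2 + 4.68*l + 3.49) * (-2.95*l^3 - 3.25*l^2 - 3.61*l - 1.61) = 15.045*l^5 + 2.769*l^4 - 7.0945*l^3 - 20.0263*l^2 - 20.1337*l - 5.6189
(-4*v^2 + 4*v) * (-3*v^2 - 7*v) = 12*v^4 + 16*v^3 - 28*v^2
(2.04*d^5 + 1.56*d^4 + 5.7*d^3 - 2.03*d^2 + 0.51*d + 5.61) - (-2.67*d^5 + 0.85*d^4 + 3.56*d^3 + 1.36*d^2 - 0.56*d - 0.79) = 4.71*d^5 + 0.71*d^4 + 2.14*d^3 - 3.39*d^2 + 1.07*d + 6.4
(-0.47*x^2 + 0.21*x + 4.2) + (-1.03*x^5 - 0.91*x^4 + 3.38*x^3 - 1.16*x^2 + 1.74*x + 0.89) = -1.03*x^5 - 0.91*x^4 + 3.38*x^3 - 1.63*x^2 + 1.95*x + 5.09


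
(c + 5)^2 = c^2 + 10*c + 25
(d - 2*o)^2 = d^2 - 4*d*o + 4*o^2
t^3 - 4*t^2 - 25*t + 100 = (t - 5)*(t - 4)*(t + 5)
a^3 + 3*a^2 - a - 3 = (a - 1)*(a + 1)*(a + 3)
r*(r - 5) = r^2 - 5*r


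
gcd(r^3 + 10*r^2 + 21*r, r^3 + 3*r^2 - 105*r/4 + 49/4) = r + 7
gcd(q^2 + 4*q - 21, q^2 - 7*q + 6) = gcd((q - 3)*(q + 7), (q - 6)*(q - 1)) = 1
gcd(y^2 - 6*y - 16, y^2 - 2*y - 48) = y - 8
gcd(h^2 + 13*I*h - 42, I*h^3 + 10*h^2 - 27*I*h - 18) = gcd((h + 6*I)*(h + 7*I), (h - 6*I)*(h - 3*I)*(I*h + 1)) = 1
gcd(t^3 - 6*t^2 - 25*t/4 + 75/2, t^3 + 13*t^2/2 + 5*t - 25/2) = t + 5/2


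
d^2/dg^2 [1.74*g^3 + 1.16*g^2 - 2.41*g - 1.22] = 10.44*g + 2.32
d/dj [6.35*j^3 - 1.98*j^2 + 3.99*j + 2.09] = 19.05*j^2 - 3.96*j + 3.99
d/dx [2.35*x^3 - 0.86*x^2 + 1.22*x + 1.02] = 7.05*x^2 - 1.72*x + 1.22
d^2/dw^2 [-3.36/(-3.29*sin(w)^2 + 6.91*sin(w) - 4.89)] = (-145.475904*sin(w)^4 + 229.157712*sin(w)^3 + 274.004304*sin(w)^2 - 571.849488*sin(w) + 212.7552)/(3.29*sin(w)^2 - 6.91*sin(w) + 4.89)^3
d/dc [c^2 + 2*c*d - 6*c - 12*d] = 2*c + 2*d - 6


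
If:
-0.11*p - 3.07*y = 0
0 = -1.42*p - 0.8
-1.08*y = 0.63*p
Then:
No Solution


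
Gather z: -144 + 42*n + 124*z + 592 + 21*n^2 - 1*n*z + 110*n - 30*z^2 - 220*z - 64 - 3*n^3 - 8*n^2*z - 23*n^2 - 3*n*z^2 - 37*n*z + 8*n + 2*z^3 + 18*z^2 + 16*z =-3*n^3 - 2*n^2 + 160*n + 2*z^3 + z^2*(-3*n - 12) + z*(-8*n^2 - 38*n - 80) + 384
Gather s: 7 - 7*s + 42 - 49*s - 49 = -56*s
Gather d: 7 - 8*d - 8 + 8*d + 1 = 0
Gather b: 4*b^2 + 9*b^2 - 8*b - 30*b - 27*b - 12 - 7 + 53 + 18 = 13*b^2 - 65*b + 52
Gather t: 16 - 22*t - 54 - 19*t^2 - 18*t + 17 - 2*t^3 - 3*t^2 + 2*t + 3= -2*t^3 - 22*t^2 - 38*t - 18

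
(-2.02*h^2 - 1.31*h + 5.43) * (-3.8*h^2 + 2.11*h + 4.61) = 7.676*h^4 + 0.7158*h^3 - 32.7103*h^2 + 5.4182*h + 25.0323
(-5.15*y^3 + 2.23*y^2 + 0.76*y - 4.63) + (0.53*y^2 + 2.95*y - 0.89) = -5.15*y^3 + 2.76*y^2 + 3.71*y - 5.52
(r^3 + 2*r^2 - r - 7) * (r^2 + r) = r^5 + 3*r^4 + r^3 - 8*r^2 - 7*r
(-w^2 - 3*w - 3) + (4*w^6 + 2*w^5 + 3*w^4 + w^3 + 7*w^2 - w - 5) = 4*w^6 + 2*w^5 + 3*w^4 + w^3 + 6*w^2 - 4*w - 8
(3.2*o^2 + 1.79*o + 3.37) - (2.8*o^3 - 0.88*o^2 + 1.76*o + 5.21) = -2.8*o^3 + 4.08*o^2 + 0.03*o - 1.84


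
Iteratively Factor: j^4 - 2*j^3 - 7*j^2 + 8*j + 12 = (j + 1)*(j^3 - 3*j^2 - 4*j + 12) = (j - 2)*(j + 1)*(j^2 - j - 6) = (j - 3)*(j - 2)*(j + 1)*(j + 2)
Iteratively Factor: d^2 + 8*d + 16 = (d + 4)*(d + 4)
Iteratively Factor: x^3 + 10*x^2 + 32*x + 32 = (x + 4)*(x^2 + 6*x + 8) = (x + 4)^2*(x + 2)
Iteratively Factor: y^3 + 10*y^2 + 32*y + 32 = (y + 2)*(y^2 + 8*y + 16) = (y + 2)*(y + 4)*(y + 4)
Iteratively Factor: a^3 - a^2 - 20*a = (a + 4)*(a^2 - 5*a) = (a - 5)*(a + 4)*(a)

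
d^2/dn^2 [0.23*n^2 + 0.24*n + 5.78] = 0.460000000000000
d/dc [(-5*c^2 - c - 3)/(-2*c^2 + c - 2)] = (-7*c^2 + 8*c + 5)/(4*c^4 - 4*c^3 + 9*c^2 - 4*c + 4)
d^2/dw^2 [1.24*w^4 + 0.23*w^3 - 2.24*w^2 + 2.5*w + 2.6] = 14.88*w^2 + 1.38*w - 4.48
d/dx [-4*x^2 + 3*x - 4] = 3 - 8*x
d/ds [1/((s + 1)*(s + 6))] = (-2*s - 7)/(s^4 + 14*s^3 + 61*s^2 + 84*s + 36)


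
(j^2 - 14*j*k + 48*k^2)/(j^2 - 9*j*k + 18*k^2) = (j - 8*k)/(j - 3*k)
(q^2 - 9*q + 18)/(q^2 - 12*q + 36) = (q - 3)/(q - 6)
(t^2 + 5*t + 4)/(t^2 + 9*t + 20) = (t + 1)/(t + 5)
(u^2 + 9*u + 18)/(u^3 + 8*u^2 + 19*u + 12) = (u + 6)/(u^2 + 5*u + 4)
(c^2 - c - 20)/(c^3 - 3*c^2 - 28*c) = (c - 5)/(c*(c - 7))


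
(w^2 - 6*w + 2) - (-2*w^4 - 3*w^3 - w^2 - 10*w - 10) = 2*w^4 + 3*w^3 + 2*w^2 + 4*w + 12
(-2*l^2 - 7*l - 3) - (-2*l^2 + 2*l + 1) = -9*l - 4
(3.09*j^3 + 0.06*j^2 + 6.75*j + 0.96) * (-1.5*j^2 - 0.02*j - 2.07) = -4.635*j^5 - 0.1518*j^4 - 16.5225*j^3 - 1.6992*j^2 - 13.9917*j - 1.9872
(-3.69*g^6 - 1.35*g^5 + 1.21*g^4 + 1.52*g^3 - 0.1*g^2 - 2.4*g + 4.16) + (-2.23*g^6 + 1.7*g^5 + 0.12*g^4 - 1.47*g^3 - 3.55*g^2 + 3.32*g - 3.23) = -5.92*g^6 + 0.35*g^5 + 1.33*g^4 + 0.05*g^3 - 3.65*g^2 + 0.92*g + 0.93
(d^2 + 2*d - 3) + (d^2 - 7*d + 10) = 2*d^2 - 5*d + 7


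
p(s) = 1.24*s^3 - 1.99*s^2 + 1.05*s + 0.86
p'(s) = 3.72*s^2 - 3.98*s + 1.05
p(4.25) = 64.57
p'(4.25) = 51.33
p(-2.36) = -29.00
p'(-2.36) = 31.16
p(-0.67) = -1.11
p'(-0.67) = 5.39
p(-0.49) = -0.28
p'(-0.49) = 3.89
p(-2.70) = -40.89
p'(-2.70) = 38.91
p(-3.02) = -54.61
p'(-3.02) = 47.00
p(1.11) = 1.27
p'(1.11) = 1.22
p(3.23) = 25.28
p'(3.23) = 27.00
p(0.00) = 0.86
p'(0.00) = 1.05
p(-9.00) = -1073.74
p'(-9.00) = 338.19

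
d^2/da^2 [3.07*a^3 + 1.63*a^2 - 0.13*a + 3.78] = 18.42*a + 3.26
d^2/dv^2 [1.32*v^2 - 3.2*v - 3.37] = 2.64000000000000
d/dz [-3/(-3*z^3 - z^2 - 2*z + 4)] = 3*(-9*z^2 - 2*z - 2)/(3*z^3 + z^2 + 2*z - 4)^2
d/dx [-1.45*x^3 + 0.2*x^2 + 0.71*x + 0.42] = -4.35*x^2 + 0.4*x + 0.71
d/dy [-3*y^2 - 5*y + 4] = -6*y - 5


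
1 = 1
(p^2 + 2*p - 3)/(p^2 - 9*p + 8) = (p + 3)/(p - 8)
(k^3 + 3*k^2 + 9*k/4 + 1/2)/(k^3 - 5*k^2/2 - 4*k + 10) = (4*k^2 + 4*k + 1)/(2*(2*k^2 - 9*k + 10))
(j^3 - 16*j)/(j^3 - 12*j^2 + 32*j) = (j + 4)/(j - 8)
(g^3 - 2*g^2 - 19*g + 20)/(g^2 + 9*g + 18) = (g^3 - 2*g^2 - 19*g + 20)/(g^2 + 9*g + 18)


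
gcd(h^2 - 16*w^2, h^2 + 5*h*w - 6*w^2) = 1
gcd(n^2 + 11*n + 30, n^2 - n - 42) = n + 6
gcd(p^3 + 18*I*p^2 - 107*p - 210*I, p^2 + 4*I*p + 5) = p + 5*I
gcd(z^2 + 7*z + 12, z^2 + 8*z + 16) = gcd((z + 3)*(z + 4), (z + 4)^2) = z + 4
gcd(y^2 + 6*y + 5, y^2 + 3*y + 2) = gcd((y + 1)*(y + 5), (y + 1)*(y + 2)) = y + 1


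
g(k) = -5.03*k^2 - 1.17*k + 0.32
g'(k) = -10.06*k - 1.17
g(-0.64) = -0.99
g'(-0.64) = 5.27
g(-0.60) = -0.79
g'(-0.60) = 4.87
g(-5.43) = -141.64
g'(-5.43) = 53.46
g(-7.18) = -250.59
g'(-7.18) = 71.06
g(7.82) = -316.43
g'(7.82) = -79.84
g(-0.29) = 0.24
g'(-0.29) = 1.75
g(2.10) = -24.32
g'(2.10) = -22.30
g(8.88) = -406.71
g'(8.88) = -90.50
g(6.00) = -187.78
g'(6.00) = -61.53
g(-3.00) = -41.44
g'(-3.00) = 29.01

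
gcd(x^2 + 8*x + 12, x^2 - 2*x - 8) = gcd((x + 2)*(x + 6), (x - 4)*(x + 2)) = x + 2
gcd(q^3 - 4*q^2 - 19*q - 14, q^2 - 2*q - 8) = q + 2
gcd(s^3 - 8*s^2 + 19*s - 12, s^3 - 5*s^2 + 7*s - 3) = s^2 - 4*s + 3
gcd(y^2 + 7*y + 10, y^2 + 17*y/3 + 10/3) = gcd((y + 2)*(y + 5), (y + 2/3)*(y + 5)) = y + 5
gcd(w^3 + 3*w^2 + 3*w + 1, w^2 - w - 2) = w + 1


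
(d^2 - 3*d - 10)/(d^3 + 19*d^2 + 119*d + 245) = (d^2 - 3*d - 10)/(d^3 + 19*d^2 + 119*d + 245)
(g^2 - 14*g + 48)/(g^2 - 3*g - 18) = (g - 8)/(g + 3)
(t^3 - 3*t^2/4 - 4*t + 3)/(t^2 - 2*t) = t + 5/4 - 3/(2*t)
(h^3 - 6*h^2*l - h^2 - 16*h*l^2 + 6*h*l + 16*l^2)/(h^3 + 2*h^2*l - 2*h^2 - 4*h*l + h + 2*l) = (h - 8*l)/(h - 1)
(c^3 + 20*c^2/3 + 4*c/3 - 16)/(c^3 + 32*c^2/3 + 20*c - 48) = (c + 2)/(c + 6)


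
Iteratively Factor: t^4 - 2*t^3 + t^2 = (t - 1)*(t^3 - t^2) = (t - 1)^2*(t^2) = t*(t - 1)^2*(t)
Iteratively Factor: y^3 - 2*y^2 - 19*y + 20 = (y - 1)*(y^2 - y - 20) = (y - 5)*(y - 1)*(y + 4)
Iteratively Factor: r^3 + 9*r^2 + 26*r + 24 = (r + 2)*(r^2 + 7*r + 12) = (r + 2)*(r + 3)*(r + 4)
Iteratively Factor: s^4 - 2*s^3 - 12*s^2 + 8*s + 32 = (s - 2)*(s^3 - 12*s - 16) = (s - 2)*(s + 2)*(s^2 - 2*s - 8) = (s - 2)*(s + 2)^2*(s - 4)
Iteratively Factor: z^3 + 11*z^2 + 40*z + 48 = (z + 3)*(z^2 + 8*z + 16) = (z + 3)*(z + 4)*(z + 4)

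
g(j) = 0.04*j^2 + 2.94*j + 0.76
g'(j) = 0.08*j + 2.94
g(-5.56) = -14.35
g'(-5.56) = 2.50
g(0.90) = 3.44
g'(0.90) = 3.01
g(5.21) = 17.16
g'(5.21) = 3.36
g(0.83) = 3.23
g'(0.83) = 3.01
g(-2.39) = -6.04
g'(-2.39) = 2.75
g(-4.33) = -11.22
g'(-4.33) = 2.59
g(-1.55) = -3.70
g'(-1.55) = 2.82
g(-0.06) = 0.58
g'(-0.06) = 2.94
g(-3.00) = -7.70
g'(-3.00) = 2.70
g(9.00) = 30.46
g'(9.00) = 3.66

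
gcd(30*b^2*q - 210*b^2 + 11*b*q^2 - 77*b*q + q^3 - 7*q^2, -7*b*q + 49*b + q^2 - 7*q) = q - 7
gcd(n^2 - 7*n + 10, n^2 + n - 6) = n - 2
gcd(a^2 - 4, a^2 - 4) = a^2 - 4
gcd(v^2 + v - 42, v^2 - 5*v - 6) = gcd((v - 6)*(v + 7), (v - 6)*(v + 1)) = v - 6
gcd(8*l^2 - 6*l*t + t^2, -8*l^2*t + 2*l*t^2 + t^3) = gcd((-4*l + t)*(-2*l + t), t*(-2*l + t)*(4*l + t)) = -2*l + t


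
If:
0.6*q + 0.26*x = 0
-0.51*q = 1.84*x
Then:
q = 0.00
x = 0.00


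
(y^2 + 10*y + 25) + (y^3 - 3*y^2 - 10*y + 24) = y^3 - 2*y^2 + 49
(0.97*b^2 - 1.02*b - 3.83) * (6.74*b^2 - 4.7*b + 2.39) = 6.5378*b^4 - 11.4338*b^3 - 18.7019*b^2 + 15.5632*b - 9.1537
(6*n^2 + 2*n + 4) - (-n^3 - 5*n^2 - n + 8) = n^3 + 11*n^2 + 3*n - 4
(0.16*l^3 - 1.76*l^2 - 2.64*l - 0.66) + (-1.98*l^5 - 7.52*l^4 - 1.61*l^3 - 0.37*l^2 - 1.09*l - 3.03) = -1.98*l^5 - 7.52*l^4 - 1.45*l^3 - 2.13*l^2 - 3.73*l - 3.69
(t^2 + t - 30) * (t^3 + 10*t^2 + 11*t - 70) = t^5 + 11*t^4 - 9*t^3 - 359*t^2 - 400*t + 2100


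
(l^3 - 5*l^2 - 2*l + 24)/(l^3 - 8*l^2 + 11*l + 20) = (l^2 - l - 6)/(l^2 - 4*l - 5)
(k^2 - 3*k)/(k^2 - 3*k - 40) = k*(3 - k)/(-k^2 + 3*k + 40)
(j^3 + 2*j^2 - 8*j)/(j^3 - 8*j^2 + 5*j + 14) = j*(j + 4)/(j^2 - 6*j - 7)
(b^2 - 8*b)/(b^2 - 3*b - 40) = b/(b + 5)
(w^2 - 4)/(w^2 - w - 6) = (w - 2)/(w - 3)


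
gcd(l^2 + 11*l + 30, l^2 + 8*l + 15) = l + 5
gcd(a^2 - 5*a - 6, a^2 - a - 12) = 1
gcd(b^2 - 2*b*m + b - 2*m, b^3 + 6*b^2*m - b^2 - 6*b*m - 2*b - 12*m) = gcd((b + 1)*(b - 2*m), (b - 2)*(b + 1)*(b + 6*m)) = b + 1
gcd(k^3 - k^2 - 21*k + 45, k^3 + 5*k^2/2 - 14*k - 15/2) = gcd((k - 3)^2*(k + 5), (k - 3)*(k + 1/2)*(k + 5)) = k^2 + 2*k - 15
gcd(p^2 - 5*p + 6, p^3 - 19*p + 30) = p^2 - 5*p + 6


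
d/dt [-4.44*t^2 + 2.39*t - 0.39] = 2.39 - 8.88*t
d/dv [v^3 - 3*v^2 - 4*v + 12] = 3*v^2 - 6*v - 4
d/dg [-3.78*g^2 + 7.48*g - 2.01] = 7.48 - 7.56*g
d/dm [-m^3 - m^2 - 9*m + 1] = -3*m^2 - 2*m - 9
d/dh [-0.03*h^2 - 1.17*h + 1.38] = -0.06*h - 1.17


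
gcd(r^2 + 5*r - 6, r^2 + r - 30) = r + 6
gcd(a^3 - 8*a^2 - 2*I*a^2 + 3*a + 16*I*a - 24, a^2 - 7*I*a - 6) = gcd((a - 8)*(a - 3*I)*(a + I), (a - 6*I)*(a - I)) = 1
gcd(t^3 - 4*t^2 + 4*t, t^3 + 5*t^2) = t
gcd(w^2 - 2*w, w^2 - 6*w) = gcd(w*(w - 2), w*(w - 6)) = w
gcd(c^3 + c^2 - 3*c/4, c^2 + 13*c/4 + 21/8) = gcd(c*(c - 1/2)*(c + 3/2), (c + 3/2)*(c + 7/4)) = c + 3/2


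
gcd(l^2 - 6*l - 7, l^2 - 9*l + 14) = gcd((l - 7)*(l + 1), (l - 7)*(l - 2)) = l - 7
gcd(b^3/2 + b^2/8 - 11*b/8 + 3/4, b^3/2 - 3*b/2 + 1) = b^2 + b - 2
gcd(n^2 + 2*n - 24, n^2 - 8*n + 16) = n - 4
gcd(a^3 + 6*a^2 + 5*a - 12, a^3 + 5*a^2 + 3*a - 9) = a^2 + 2*a - 3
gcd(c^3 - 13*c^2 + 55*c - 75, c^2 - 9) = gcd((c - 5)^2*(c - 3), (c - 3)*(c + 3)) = c - 3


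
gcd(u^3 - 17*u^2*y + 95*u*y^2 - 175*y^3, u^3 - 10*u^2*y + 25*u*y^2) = u^2 - 10*u*y + 25*y^2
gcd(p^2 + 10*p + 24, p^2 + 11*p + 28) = p + 4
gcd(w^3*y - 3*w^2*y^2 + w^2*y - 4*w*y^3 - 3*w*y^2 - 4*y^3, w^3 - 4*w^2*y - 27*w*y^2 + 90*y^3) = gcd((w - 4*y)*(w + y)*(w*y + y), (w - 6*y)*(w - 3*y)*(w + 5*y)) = 1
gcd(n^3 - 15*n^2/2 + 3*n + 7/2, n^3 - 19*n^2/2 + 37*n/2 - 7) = n - 7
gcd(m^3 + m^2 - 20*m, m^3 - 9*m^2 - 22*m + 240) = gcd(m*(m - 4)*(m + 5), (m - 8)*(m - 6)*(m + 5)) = m + 5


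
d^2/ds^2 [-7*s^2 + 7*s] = -14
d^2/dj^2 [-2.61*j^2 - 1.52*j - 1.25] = -5.22000000000000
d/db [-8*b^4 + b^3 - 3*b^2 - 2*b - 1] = -32*b^3 + 3*b^2 - 6*b - 2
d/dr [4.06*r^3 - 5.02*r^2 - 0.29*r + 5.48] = 12.18*r^2 - 10.04*r - 0.29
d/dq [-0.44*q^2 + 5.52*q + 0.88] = 5.52 - 0.88*q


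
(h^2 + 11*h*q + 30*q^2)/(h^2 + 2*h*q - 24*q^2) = (-h - 5*q)/(-h + 4*q)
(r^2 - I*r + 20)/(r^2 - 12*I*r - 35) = (r + 4*I)/(r - 7*I)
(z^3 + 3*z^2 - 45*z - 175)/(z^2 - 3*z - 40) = (z^2 - 2*z - 35)/(z - 8)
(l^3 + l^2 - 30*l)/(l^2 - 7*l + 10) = l*(l + 6)/(l - 2)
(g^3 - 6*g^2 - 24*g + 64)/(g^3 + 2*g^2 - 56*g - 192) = (g - 2)/(g + 6)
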